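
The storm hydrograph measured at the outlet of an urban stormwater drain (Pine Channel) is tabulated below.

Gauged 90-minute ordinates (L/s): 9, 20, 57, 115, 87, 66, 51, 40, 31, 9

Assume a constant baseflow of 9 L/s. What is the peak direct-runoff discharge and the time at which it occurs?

Subtracting baseflow gives direct-runoff ordinates: 0.0, 11.0, 48.0, 106.0, 78.0, 57.0, 42.0, 31.0, 22.0, 0.0 L/s.
The maximum is 106.0 L/s, occurring at the reading for t = 4.5 h.

Q_p = 106.0 L/s at t = 4.5 h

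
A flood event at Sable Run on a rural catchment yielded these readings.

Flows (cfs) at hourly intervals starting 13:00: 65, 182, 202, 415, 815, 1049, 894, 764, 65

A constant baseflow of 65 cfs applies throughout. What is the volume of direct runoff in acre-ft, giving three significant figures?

Direct-runoff ordinates (Q − Q_b): 0.0, 117.0, 137.0, 350.0, 750.0, 984.0, 829.0, 699.0, 0.0 cfs.
ΣQ_DR = 3866 cfs.
With Δt = 1 h = 3600 s, V = ΣQ_DR · Δt = 3866 × 3600 = 1.39 × 10^7 ft³ = 320 acre-ft.

V ≈ 320 acre-ft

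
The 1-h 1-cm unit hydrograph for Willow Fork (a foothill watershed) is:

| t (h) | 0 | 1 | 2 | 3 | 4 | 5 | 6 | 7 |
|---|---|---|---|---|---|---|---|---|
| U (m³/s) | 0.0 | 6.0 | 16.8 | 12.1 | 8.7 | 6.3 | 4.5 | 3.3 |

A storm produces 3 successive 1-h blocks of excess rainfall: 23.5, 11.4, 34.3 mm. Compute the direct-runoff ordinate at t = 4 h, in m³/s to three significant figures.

Q ≈ 91.9 m³/s

By discrete convolution, Q_j = Σ (P_i / 10 mm) · U_{j−i}.
At t = 4 h (j=4): Q = (23.5/10)·8.7 + (11.4/10)·12.1 + (34.3/10)·16.8 = 91.9 m³/s.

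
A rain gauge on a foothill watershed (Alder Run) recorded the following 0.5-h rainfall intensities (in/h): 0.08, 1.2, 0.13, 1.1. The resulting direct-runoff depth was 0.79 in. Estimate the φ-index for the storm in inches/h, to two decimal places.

φ ≈ 0.36 in/h

Only the 2 blocks with intensity above φ contribute runoff: 1.2, 1.1 in/h.
Σ(I−φ)·Δt = d  ⇒  (1.2+1.1 − 2φ)·0.5 = 0.79
φ = (2.300 − 0.79/0.5) / 2 = 0.36 in/h.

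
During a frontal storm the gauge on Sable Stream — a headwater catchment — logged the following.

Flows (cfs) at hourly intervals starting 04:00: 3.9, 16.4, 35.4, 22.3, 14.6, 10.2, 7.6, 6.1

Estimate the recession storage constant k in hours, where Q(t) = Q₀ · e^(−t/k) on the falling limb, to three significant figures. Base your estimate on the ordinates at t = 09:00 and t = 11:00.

On the falling limb, Q drops from 10.2 to 6.1 cfs between t = 09:00 and t = 11:00 (Δt = 2 h).
k = −Δt / ln(Q₂/Q₁) = −2 / ln(6.1/10.2) = 3.89 h.

k ≈ 3.89 h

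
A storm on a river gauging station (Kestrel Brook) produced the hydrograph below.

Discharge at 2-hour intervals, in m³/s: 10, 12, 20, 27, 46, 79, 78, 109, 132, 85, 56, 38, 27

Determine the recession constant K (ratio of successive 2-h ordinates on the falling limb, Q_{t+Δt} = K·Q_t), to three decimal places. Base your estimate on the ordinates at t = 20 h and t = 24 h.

Using the recession-limb readings at t = 20 h and t = 24 h: Q falls from 56 to 27 m³/s over 2 intervals.
K = (Q₂/Q₁)^(1/2) = (27/56)^(1/2) = 0.694.

K ≈ 0.694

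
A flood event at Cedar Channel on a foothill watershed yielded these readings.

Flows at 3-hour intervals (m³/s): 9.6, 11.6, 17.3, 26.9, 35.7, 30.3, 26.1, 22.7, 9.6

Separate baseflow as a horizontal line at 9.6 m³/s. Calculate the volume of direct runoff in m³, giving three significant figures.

V ≈ 1.12 × 10^6 m³

Direct-runoff ordinates (Q − Q_b): 0.0, 2.0, 7.7, 17.3, 26.1, 20.7, 16.5, 13.1, 0.0 m³/s.
ΣQ_DR = 103.4 m³/s.
With Δt = 3 h = 10800 s, V = ΣQ_DR · Δt = 103.4 × 10800 = 1.12 × 10^6 m³.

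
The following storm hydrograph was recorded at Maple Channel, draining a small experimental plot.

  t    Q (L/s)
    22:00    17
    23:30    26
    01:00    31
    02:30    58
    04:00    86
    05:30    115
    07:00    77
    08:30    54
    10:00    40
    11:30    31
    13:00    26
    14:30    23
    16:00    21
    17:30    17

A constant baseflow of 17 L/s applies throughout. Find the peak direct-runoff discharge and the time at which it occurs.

Subtracting baseflow gives direct-runoff ordinates: 0.0, 9.0, 14.0, 41.0, 69.0, 98.0, 60.0, 37.0, 23.0, 14.0, 9.0, 6.0, 4.0, 0.0 L/s.
The maximum is 98.0 L/s, occurring at the reading for t = 05:30.

Q_p = 98.0 L/s at t = 05:30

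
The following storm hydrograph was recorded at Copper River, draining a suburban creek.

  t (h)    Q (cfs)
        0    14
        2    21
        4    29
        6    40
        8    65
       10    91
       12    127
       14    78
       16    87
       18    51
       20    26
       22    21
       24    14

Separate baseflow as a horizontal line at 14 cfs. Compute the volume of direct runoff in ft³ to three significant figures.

Direct-runoff ordinates (Q − Q_b): 0.0, 7.0, 15.0, 26.0, 51.0, 77.0, 113.0, 64.0, 73.0, 37.0, 12.0, 7.0, 0.0 cfs.
ΣQ_DR = 482.0 cfs.
With Δt = 2 h = 7200 s, V = ΣQ_DR · Δt = 482.0 × 7200 = 3.47 × 10^6 ft³.

V ≈ 3.47 × 10^6 ft³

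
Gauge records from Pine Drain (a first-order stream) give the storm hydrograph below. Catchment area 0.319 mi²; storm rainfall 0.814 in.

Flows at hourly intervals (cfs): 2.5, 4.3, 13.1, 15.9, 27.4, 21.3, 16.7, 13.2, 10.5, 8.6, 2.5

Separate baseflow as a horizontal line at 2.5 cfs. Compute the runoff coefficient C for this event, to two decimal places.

C ≈ 0.65

ΣQ_DR = 108.5 cfs; V = ΣQ_DR·Δt = 3.906 × 10^5 ft³.
Runoff depth d = V / A = 0.5271 in.
C = d / P = 0.5271 / 0.814 = 0.65.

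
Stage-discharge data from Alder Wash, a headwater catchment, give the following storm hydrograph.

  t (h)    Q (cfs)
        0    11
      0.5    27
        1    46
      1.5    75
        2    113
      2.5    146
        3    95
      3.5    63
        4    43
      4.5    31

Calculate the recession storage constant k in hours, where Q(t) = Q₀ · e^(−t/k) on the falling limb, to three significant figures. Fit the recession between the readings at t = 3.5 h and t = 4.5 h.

k ≈ 1.41 h

On the falling limb, Q drops from 63 to 31 cfs between t = 3.5 h and t = 4.5 h (Δt = 1 h).
k = −Δt / ln(Q₂/Q₁) = −1 / ln(31/63) = 1.41 h.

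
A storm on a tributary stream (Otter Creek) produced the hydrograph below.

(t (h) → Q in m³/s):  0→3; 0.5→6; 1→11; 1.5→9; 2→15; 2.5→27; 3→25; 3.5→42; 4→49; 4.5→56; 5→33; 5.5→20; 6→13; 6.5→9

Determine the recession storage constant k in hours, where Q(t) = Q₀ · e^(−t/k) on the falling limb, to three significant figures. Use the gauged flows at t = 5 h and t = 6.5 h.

k ≈ 1.15 h

On the falling limb, Q drops from 33 to 9 m³/s between t = 5 h and t = 6.5 h (Δt = 1.5 h).
k = −Δt / ln(Q₂/Q₁) = −1.5 / ln(9/33) = 1.15 h.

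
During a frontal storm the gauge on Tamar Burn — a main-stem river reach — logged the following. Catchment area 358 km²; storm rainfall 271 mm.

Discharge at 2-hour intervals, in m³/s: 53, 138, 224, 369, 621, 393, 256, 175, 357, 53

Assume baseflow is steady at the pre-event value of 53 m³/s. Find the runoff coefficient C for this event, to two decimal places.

ΣQ_DR = 2109 m³/s; V = ΣQ_DR·Δt = 1.518 × 10^7 m³.
Runoff depth d = V / A = 42.42 mm.
C = d / P = 42.42 / 271 = 0.16.

C ≈ 0.16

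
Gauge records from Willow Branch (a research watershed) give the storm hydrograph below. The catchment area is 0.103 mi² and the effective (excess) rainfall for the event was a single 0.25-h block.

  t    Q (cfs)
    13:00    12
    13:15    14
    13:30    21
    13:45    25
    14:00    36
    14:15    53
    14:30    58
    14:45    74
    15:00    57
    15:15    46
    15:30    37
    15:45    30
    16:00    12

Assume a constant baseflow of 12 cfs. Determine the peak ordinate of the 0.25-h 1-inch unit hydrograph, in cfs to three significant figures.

Direct runoff: 0.0, 2.0, 9.0, 13.0, 24.0, 41.0, 46.0, 62.0, 45.0, 34.0, 25.0, 18.0, 0.0 cfs; ΣQ_DR = 319.0 cfs, peak = 62.0 cfs.
Runoff depth d = ΣQ_DR·Δt / A = 319.0 × 900 / (0.103 mi²) = 1.200 in.
The 1-inch UH is the DRH scaled by (1 in)/d, so U_p = 62.0 × 1/1.200 = 51.7 cfs.

U_p ≈ 51.7 cfs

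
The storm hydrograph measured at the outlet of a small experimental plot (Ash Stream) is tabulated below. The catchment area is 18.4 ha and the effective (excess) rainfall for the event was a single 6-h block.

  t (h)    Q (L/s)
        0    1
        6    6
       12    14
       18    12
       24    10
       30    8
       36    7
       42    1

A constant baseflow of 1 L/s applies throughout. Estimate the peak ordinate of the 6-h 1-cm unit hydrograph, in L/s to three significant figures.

U_p ≈ 21.7 L/s

Direct runoff: 0.0, 5.0, 13.0, 11.0, 9.0, 7.0, 6.0, 0.0 L/s; ΣQ_DR = 51.00 L/s, peak = 13.0 L/s.
Runoff depth d = ΣQ_DR·Δt / A = 51.00 × 21600 / (18.4 ha) = 5.987 mm.
The 1-cm UH is the DRH scaled by (10 mm)/d, so U_p = 13.0 × 10/5.987 = 21.7 L/s.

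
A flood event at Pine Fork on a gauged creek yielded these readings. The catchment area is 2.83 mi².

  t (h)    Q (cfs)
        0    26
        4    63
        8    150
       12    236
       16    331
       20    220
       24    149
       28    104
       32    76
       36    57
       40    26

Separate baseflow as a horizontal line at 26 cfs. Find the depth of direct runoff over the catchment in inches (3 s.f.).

Direct runoff: 0.0, 37.0, 124.0, 210.0, 305.0, 194.0, 123.0, 78.0, 50.0, 31.0, 0.0 cfs; ΣQ_DR = 1152 cfs.
V = ΣQ_DR · Δt = 1152 × 14400 s = 1.659 × 10^7 ft³.
Over A = 2.83 mi², depth = V / A = 2.52 in.

d ≈ 2.52 in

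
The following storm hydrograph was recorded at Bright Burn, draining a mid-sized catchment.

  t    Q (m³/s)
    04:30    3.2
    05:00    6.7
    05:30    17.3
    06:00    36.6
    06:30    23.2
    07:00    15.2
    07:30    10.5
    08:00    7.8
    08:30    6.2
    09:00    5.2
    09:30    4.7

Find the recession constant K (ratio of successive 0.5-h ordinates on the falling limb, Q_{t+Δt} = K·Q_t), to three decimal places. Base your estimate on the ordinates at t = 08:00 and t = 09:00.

K ≈ 0.816

Using the recession-limb readings at t = 08:00 and t = 09:00: Q falls from 7.8 to 5.2 m³/s over 2 intervals.
K = (Q₂/Q₁)^(1/2) = (5.2/7.8)^(1/2) = 0.816.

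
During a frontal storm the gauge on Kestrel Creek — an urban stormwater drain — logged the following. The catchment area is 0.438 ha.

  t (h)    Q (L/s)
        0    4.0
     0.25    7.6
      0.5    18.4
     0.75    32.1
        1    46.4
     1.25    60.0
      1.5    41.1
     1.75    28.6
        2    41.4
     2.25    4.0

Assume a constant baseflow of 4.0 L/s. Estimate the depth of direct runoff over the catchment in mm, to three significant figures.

d ≈ 50.1 mm

Direct runoff: 0.0, 3.6, 14.4, 28.1, 42.4, 56.0, 37.1, 24.6, 37.4, 0.0 L/s; ΣQ_DR = 243.6 L/s.
V = ΣQ_DR · Δt = 243.6 × 900 s = 2.192 × 10^5 L.
Over A = 0.438 ha, depth = V / A = 50.1 mm.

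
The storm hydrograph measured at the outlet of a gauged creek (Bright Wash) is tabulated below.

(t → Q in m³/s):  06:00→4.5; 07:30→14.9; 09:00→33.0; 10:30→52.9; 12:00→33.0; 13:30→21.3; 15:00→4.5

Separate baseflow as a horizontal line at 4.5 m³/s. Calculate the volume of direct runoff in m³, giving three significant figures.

Direct-runoff ordinates (Q − Q_b): 0.0, 10.4, 28.5, 48.4, 28.5, 16.8, 0.0 m³/s.
ΣQ_DR = 132.6 m³/s.
With Δt = 1.5 h = 5400 s, V = ΣQ_DR · Δt = 132.6 × 5400 = 7.16 × 10^5 m³.

V ≈ 7.16 × 10^5 m³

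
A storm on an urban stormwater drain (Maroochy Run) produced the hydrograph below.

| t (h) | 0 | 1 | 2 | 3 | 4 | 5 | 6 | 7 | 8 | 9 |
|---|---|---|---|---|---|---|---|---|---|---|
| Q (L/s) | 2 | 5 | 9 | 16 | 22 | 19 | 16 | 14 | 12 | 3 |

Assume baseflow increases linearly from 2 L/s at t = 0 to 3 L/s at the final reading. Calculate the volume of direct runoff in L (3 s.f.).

Direct-runoff ordinates (Q − Q_b): 0.00, 2.89, 6.78, 13.67, 19.56, 16.44, 13.33, 11.22, 9.11, 0.00 L/s.
ΣQ_DR = 93.00 L/s.
With Δt = 1 h = 3600 s, V = ΣQ_DR · Δt = 93.00 × 3600 = 3.35 × 10^5 L.

V ≈ 3.35 × 10^5 L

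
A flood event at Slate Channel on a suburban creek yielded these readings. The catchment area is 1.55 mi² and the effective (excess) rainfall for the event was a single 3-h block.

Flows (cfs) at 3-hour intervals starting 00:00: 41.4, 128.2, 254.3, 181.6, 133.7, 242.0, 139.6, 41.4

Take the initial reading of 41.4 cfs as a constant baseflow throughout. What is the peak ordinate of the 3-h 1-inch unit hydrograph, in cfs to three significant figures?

U_p ≈ 85.4 cfs

Direct runoff: 0.0, 86.8, 212.9, 140.2, 92.3, 200.6, 98.2, 0.0 cfs; ΣQ_DR = 831.0 cfs, peak = 212.9 cfs.
Runoff depth d = ΣQ_DR·Δt / A = 831.0 × 10800 / (1.55 mi²) = 2.492 in.
The 1-inch UH is the DRH scaled by (1 in)/d, so U_p = 212.9 × 1/2.492 = 85.4 cfs.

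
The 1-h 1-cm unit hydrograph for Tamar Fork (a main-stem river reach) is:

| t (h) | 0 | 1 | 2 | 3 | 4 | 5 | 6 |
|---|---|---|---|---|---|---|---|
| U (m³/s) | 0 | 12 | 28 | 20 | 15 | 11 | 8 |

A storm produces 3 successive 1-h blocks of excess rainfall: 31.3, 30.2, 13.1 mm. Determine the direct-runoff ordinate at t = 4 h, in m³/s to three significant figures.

By discrete convolution, Q_j = Σ (P_i / 10 mm) · U_{j−i}.
At t = 4 h (j=4): Q = (31.3/10)·15 + (30.2/10)·20 + (13.1/10)·28 = 144 m³/s.

Q ≈ 144 m³/s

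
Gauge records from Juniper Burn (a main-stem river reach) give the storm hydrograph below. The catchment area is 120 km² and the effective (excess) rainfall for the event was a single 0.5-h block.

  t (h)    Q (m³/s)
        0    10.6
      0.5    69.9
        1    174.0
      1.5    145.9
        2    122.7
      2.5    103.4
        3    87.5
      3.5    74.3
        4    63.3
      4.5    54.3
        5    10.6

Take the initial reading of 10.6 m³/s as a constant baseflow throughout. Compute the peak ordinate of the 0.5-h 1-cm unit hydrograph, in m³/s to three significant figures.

U_p ≈ 136 m³/s

Direct runoff: 0.0, 59.3, 163.4, 135.3, 112.1, 92.8, 76.9, 63.7, 52.7, 43.7, 0.0 m³/s; ΣQ_DR = 799.9 m³/s, peak = 163.4 m³/s.
Runoff depth d = ΣQ_DR·Δt / A = 799.9 × 1800 / (120 km²) = 12.00 mm.
The 1-cm UH is the DRH scaled by (10 mm)/d, so U_p = 163.4 × 10/12.00 = 136 m³/s.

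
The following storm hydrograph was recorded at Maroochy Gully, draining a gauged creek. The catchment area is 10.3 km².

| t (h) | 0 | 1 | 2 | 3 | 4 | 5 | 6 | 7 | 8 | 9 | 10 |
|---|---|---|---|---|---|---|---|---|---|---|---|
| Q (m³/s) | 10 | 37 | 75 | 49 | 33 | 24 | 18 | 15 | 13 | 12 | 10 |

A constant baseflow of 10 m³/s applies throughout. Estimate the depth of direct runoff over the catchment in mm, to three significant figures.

Direct runoff: 0.0, 27.0, 65.0, 39.0, 23.0, 14.0, 8.0, 5.0, 3.0, 2.0, 0.0 m³/s; ΣQ_DR = 186.0 m³/s.
V = ΣQ_DR · Δt = 186.0 × 3600 s = 6.696 × 10^5 m³.
Over A = 10.3 km², depth = V / A = 65.0 mm.

d ≈ 65.0 mm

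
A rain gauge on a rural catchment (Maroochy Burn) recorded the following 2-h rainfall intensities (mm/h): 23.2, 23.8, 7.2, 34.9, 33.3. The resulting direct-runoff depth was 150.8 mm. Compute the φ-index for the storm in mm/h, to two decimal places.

φ ≈ 9.95 mm/h

Only the 4 blocks with intensity above φ contribute runoff: 23.2, 23.8, 34.9, 33.3 mm/h.
Σ(I−φ)·Δt = d  ⇒  (23.2+23.8+34.9+33.3 − 4φ)·2 = 150.8
φ = (115.2 − 150.8/2) / 4 = 9.95 mm/h.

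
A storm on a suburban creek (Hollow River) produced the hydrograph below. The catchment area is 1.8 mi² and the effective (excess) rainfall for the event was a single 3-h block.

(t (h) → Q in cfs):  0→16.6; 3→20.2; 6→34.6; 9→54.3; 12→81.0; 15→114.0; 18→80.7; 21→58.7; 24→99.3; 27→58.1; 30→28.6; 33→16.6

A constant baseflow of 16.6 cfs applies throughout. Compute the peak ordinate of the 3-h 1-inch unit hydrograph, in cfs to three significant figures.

U_p ≈ 81.4 cfs

Direct runoff: 0.0, 3.6, 18.0, 37.7, 64.4, 97.4, 64.1, 42.1, 82.7, 41.5, 12.0, 0.0 cfs; ΣQ_DR = 463.5 cfs, peak = 97.4 cfs.
Runoff depth d = ΣQ_DR·Δt / A = 463.5 × 10800 / (1.8 mi²) = 1.197 in.
The 1-inch UH is the DRH scaled by (1 in)/d, so U_p = 97.4 × 1/1.197 = 81.4 cfs.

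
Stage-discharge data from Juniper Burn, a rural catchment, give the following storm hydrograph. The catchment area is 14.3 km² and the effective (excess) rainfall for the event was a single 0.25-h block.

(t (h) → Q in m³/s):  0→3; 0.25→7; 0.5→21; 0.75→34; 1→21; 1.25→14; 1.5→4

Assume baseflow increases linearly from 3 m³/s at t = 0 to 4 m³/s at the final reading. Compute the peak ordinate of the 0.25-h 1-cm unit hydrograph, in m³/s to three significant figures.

Direct runoff: 0.00, 3.83, 17.67, 30.50, 17.33, 10.17, 0.00 m³/s; ΣQ_DR = 79.50 m³/s, peak = 30.50 m³/s.
Runoff depth d = ΣQ_DR·Δt / A = 79.50 × 900 / (14.3 km²) = 5.003 mm.
The 1-cm UH is the DRH scaled by (10 mm)/d, so U_p = 30.50 × 10/5.003 = 61.0 m³/s.

U_p ≈ 61.0 m³/s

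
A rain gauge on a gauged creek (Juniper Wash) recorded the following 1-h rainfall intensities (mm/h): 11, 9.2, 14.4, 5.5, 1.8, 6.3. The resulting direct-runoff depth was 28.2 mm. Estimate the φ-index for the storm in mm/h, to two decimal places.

φ ≈ 3.64 mm/h

Only the 5 blocks with intensity above φ contribute runoff: 11, 9.2, 14.4, 5.5, 6.3 mm/h.
Σ(I−φ)·Δt = d  ⇒  (11+9.2+14.4+5.5+6.3 − 5φ)·1 = 28.2
φ = (46.40 − 28.2/1) / 5 = 3.64 mm/h.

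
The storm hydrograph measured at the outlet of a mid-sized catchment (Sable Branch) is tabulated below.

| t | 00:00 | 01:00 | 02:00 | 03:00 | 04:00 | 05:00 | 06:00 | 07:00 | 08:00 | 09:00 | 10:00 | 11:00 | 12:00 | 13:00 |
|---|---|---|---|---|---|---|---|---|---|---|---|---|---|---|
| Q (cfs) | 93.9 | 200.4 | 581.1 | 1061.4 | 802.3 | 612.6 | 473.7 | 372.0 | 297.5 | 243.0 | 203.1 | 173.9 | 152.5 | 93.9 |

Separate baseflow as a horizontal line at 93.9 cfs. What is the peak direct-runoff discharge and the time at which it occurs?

Q_p = 967.5 cfs at t = 03:00

Subtracting baseflow gives direct-runoff ordinates: 0.0, 106.5, 487.2, 967.5, 708.4, 518.7, 379.8, 278.1, 203.6, 149.1, 109.2, 80.0, 58.6, 0.0 cfs.
The maximum is 967.5 cfs, occurring at the reading for t = 03:00.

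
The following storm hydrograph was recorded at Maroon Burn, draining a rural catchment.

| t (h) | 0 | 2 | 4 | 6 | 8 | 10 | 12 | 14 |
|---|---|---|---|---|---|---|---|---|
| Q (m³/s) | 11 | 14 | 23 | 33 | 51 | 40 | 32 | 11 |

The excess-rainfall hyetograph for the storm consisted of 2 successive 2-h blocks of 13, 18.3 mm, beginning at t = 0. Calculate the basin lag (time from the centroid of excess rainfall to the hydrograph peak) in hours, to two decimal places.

Centroid of excess rainfall: t_c = Σ P_i·t̄_i / ΣP_i = 2.1693 h (block centres at 1, 3 h).
Hydrograph peak occurs at t = 8 h, so basin lag t_L = 8 − 2.1693 = 5.83 h.

t_L ≈ 5.83 h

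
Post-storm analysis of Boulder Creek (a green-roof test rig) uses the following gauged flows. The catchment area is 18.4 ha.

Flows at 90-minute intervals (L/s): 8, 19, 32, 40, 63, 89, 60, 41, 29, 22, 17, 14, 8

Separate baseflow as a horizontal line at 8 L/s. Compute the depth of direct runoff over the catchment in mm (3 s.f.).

d ≈ 9.92 mm

Direct runoff: 0.0, 11.0, 24.0, 32.0, 55.0, 81.0, 52.0, 33.0, 21.0, 14.0, 9.0, 6.0, 0.0 L/s; ΣQ_DR = 338.0 L/s.
V = ΣQ_DR · Δt = 338.0 × 5400 s = 1.825 × 10^6 L.
Over A = 18.4 ha, depth = V / A = 9.92 mm.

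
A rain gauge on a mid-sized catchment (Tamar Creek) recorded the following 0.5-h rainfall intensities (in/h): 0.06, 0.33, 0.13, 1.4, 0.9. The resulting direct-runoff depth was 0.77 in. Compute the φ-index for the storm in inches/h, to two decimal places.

φ ≈ 0.38 in/h

Only the 2 blocks with intensity above φ contribute runoff: 1.4, 0.9 in/h.
Σ(I−φ)·Δt = d  ⇒  (1.4+0.9 − 2φ)·0.5 = 0.77
φ = (2.300 − 0.77/0.5) / 2 = 0.38 in/h.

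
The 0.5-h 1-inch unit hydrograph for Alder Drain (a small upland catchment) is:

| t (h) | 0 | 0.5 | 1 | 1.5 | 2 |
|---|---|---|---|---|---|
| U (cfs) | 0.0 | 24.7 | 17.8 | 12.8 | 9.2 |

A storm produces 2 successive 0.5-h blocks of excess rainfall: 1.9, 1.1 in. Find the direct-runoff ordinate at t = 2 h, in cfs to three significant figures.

By discrete convolution, Q_j = Σ (P_i / 1 in) · U_{j−i}.
At t = 2 h (j=4): Q = (1.9/1)·9.2 + (1.1/1)·12.8 = 31.6 cfs.

Q ≈ 31.6 cfs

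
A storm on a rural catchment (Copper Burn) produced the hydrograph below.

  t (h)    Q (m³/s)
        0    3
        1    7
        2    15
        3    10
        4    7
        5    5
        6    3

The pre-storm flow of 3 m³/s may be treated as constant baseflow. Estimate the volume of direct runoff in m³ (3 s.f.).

V ≈ 1.04 × 10^5 m³

Direct-runoff ordinates (Q − Q_b): 0.0, 4.0, 12.0, 7.0, 4.0, 2.0, 0.0 m³/s.
ΣQ_DR = 29.00 m³/s.
With Δt = 1 h = 3600 s, V = ΣQ_DR · Δt = 29.00 × 3600 = 1.04 × 10^5 m³.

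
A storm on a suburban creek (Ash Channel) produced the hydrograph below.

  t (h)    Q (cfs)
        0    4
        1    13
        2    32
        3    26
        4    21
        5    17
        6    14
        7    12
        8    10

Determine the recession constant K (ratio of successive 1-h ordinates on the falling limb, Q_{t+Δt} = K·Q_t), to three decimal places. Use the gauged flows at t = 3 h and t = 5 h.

K ≈ 0.809

Using the recession-limb readings at t = 3 h and t = 5 h: Q falls from 26 to 17 cfs over 2 intervals.
K = (Q₂/Q₁)^(1/2) = (17/26)^(1/2) = 0.809.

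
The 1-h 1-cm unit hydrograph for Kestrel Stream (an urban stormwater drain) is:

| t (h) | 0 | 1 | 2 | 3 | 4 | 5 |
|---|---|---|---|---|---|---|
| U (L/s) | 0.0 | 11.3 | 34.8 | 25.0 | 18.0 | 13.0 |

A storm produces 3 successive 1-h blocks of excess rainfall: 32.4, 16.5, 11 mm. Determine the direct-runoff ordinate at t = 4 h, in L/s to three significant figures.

By discrete convolution, Q_j = Σ (P_i / 10 mm) · U_{j−i}.
At t = 4 h (j=4): Q = (32.4/10)·18.0 + (16.5/10)·25.0 + (11/10)·34.8 = 138 L/s.

Q ≈ 138 L/s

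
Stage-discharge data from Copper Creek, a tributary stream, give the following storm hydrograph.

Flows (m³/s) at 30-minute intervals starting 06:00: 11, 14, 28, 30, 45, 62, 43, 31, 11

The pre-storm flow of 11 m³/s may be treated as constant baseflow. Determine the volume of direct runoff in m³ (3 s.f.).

Direct-runoff ordinates (Q − Q_b): 0.0, 3.0, 17.0, 19.0, 34.0, 51.0, 32.0, 20.0, 0.0 m³/s.
ΣQ_DR = 176.0 m³/s.
With Δt = 0.5 h = 1800 s, V = ΣQ_DR · Δt = 176.0 × 1800 = 3.17 × 10^5 m³.

V ≈ 3.17 × 10^5 m³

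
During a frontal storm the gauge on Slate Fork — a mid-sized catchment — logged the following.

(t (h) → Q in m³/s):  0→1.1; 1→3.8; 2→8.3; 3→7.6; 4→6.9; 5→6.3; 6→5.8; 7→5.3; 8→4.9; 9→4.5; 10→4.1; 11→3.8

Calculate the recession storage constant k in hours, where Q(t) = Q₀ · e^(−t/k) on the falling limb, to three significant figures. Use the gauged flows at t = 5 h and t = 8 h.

On the falling limb, Q drops from 6.3 to 4.9 m³/s between t = 5 h and t = 8 h (Δt = 3 h).
k = −Δt / ln(Q₂/Q₁) = −3 / ln(4.9/6.3) = 11.9 h.

k ≈ 11.9 h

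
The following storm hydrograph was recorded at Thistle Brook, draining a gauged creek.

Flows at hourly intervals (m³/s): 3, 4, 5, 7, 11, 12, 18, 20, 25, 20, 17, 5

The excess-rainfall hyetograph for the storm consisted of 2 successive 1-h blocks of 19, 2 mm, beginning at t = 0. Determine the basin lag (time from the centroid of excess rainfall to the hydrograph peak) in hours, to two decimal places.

t_L ≈ 7.40 h

Centroid of excess rainfall: t_c = Σ P_i·t̄_i / ΣP_i = 0.5952 h (block centres at 0.5, 1.5 h).
Hydrograph peak occurs at t = 8 h, so basin lag t_L = 8 − 0.5952 = 7.40 h.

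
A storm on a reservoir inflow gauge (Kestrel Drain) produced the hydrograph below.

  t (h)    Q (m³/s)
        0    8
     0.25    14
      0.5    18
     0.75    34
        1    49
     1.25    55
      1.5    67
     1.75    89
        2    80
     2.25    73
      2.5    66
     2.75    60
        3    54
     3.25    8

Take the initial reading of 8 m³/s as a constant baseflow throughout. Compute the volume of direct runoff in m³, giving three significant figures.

Direct-runoff ordinates (Q − Q_b): 0.0, 6.0, 10.0, 26.0, 41.0, 47.0, 59.0, 81.0, 72.0, 65.0, 58.0, 52.0, 46.0, 0.0 m³/s.
ΣQ_DR = 563.0 m³/s.
With Δt = 0.25 h = 900 s, V = ΣQ_DR · Δt = 563.0 × 900 = 5.07 × 10^5 m³.

V ≈ 5.07 × 10^5 m³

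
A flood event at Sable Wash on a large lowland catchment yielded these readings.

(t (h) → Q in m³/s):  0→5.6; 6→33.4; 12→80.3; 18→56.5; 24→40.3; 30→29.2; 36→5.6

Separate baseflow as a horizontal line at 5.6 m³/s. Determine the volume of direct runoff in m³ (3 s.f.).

Direct-runoff ordinates (Q − Q_b): 0.0, 27.8, 74.7, 50.9, 34.7, 23.6, 0.0 m³/s.
ΣQ_DR = 211.7 m³/s.
With Δt = 6 h = 21600 s, V = ΣQ_DR · Δt = 211.7 × 21600 = 4.57 × 10^6 m³.

V ≈ 4.57 × 10^6 m³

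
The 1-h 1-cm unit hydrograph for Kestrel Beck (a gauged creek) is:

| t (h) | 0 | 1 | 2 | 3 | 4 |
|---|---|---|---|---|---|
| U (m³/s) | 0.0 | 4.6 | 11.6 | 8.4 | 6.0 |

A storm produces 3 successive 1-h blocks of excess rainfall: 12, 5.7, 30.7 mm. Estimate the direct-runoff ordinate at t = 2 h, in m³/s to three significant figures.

Q ≈ 16.5 m³/s

By discrete convolution, Q_j = Σ (P_i / 10 mm) · U_{j−i}.
At t = 2 h (j=2): Q = (12/10)·11.6 + (5.7/10)·4.6 + (30.7/10)·0.0 = 16.5 m³/s.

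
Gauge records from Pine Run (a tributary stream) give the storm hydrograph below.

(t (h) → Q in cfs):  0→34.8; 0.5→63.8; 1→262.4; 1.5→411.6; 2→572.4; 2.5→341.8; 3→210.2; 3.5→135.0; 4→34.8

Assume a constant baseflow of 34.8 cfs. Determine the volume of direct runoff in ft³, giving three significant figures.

Direct-runoff ordinates (Q − Q_b): 0.0, 29.0, 227.6, 376.8, 537.6, 307.0, 175.4, 100.2, 0.0 cfs.
ΣQ_DR = 1754 cfs.
With Δt = 0.5 h = 1800 s, V = ΣQ_DR · Δt = 1754 × 1800 = 3.16 × 10^6 ft³.

V ≈ 3.16 × 10^6 ft³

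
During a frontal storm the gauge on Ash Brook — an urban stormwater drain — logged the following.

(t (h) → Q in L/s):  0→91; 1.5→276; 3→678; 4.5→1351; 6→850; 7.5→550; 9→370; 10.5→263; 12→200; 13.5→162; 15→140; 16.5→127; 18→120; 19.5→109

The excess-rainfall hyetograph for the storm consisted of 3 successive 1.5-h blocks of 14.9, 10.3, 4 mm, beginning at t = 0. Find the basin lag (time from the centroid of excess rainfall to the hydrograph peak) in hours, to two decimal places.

t_L ≈ 2.81 h

Centroid of excess rainfall: t_c = Σ P_i·t̄_i / ΣP_i = 1.6901 h (block centres at 0.75, 2.25, 3.75 h).
Hydrograph peak occurs at t = 4.5 h, so basin lag t_L = 4.5 − 1.6901 = 2.81 h.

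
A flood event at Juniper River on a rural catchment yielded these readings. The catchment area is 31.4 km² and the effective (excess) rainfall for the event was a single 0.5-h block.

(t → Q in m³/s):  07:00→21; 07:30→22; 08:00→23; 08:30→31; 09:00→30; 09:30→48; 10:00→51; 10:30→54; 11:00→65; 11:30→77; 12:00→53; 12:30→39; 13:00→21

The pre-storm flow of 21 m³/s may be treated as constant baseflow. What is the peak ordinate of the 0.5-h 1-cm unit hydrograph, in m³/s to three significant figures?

Direct runoff: 0.0, 1.0, 2.0, 10.0, 9.0, 27.0, 30.0, 33.0, 44.0, 56.0, 32.0, 18.0, 0.0 m³/s; ΣQ_DR = 262.0 m³/s, peak = 56.0 m³/s.
Runoff depth d = ΣQ_DR·Δt / A = 262.0 × 1800 / (31.4 km²) = 15.02 mm.
The 1-cm UH is the DRH scaled by (10 mm)/d, so U_p = 56.0 × 10/15.02 = 37.3 m³/s.

U_p ≈ 37.3 m³/s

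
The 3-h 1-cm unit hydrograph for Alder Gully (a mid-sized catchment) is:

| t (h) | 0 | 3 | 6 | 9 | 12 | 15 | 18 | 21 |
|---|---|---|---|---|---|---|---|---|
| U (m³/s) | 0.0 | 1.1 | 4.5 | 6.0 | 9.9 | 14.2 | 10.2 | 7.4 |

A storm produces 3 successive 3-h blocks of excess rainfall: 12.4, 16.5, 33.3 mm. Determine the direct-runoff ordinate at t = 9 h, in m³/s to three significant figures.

Q ≈ 18.5 m³/s

By discrete convolution, Q_j = Σ (P_i / 10 mm) · U_{j−i}.
At t = 9 h (j=3): Q = (12.4/10)·6.0 + (16.5/10)·4.5 + (33.3/10)·1.1 = 18.5 m³/s.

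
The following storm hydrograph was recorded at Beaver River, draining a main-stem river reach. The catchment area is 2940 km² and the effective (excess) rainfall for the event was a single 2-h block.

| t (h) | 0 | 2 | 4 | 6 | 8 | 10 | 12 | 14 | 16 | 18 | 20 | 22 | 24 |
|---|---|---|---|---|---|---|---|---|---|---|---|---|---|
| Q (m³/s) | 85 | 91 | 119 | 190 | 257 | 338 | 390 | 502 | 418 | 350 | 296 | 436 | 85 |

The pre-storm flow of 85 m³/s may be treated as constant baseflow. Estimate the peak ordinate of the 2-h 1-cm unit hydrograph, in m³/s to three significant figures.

U_p ≈ 694 m³/s

Direct runoff: 0.0, 6.0, 34.0, 105.0, 172.0, 253.0, 305.0, 417.0, 333.0, 265.0, 211.0, 351.0, 0.0 m³/s; ΣQ_DR = 2452 m³/s, peak = 417.0 m³/s.
Runoff depth d = ΣQ_DR·Δt / A = 2452 × 7200 / (2940 km²) = 6.005 mm.
The 1-cm UH is the DRH scaled by (10 mm)/d, so U_p = 417.0 × 10/6.005 = 694 m³/s.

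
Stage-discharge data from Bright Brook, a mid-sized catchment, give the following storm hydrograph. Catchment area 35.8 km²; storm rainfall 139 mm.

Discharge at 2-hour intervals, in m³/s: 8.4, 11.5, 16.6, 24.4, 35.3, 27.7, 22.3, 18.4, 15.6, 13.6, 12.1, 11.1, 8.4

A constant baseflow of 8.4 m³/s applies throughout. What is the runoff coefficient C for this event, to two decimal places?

C ≈ 0.17

ΣQ_DR = 116.2 m³/s; V = ΣQ_DR·Δt = 8.366 × 10^5 m³.
Runoff depth d = V / A = 23.37 mm.
C = d / P = 23.37 / 139 = 0.17.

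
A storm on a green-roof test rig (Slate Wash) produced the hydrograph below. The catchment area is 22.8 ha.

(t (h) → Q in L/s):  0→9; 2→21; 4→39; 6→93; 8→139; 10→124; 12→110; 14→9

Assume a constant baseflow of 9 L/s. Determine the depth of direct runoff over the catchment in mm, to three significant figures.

d ≈ 14.9 mm

Direct runoff: 0.0, 12.0, 30.0, 84.0, 130.0, 115.0, 101.0, 0.0 L/s; ΣQ_DR = 472.0 L/s.
V = ΣQ_DR · Δt = 472.0 × 7200 s = 3.398 × 10^6 L.
Over A = 22.8 ha, depth = V / A = 14.9 mm.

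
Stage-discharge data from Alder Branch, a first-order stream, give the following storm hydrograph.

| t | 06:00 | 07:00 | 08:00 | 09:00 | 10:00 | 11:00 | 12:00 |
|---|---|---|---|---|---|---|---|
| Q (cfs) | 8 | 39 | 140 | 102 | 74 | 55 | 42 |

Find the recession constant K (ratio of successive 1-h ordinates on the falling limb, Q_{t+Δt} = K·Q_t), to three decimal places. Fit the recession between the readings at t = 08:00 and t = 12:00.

Using the recession-limb readings at t = 08:00 and t = 12:00: Q falls from 140 to 42 cfs over 4 intervals.
K = (Q₂/Q₁)^(1/4) = (42/140)^(1/4) = 0.740.

K ≈ 0.740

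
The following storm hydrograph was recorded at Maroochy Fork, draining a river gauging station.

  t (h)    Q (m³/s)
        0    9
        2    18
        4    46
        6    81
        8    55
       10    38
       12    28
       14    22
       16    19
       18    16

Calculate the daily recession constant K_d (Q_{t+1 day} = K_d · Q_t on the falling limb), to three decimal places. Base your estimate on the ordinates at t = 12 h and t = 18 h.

K_d ≈ 0.107

Between t = 12 h and t = 18 h the flow falls from 28 to 16 m³/s over 3×2 h = 6 h.
Per-interval ratio K = (16/28)^(1/3) = 0.8298; K_d = K^(24/2) = 0.107.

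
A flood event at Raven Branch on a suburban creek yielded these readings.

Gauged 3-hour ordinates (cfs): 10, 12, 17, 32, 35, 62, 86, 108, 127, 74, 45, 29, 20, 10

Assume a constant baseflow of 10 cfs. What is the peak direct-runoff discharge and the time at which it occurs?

Q_p = 117.0 cfs at t = 24 h

Subtracting baseflow gives direct-runoff ordinates: 0.0, 2.0, 7.0, 22.0, 25.0, 52.0, 76.0, 98.0, 117.0, 64.0, 35.0, 19.0, 10.0, 0.0 cfs.
The maximum is 117.0 cfs, occurring at the reading for t = 24 h.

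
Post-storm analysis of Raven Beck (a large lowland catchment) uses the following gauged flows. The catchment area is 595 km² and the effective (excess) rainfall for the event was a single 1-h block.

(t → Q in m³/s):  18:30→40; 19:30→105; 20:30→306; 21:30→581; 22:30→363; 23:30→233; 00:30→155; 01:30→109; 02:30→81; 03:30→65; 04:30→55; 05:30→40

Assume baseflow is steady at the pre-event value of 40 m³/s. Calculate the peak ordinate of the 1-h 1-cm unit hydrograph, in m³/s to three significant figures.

U_p ≈ 541 m³/s

Direct runoff: 0.0, 65.0, 266.0, 541.0, 323.0, 193.0, 115.0, 69.0, 41.0, 25.0, 15.0, 0.0 m³/s; ΣQ_DR = 1653 m³/s, peak = 541.0 m³/s.
Runoff depth d = ΣQ_DR·Δt / A = 1653 × 3600 / (595 km²) = 10.00 mm.
The 1-cm UH is the DRH scaled by (10 mm)/d, so U_p = 541.0 × 10/10.00 = 541 m³/s.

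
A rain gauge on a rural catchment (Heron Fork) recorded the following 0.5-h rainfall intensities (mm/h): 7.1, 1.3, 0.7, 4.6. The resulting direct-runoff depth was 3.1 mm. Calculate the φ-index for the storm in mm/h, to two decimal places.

Only the 2 blocks with intensity above φ contribute runoff: 7.1, 4.6 mm/h.
Σ(I−φ)·Δt = d  ⇒  (7.1+4.6 − 2φ)·0.5 = 3.1
φ = (11.70 − 3.1/0.5) / 2 = 2.75 mm/h.

φ ≈ 2.75 mm/h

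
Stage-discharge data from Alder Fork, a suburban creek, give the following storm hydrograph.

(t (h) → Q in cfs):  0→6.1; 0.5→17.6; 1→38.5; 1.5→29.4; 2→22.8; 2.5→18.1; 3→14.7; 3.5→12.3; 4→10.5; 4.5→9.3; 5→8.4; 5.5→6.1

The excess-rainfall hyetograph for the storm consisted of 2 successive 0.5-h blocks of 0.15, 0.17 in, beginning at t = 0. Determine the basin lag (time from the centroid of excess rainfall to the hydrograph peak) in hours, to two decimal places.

t_L ≈ 0.48 h

Centroid of excess rainfall: t_c = Σ P_i·t̄_i / ΣP_i = 0.5156 h (block centres at 0.25, 0.75 h).
Hydrograph peak occurs at t = 1 h, so basin lag t_L = 1 − 0.5156 = 0.48 h.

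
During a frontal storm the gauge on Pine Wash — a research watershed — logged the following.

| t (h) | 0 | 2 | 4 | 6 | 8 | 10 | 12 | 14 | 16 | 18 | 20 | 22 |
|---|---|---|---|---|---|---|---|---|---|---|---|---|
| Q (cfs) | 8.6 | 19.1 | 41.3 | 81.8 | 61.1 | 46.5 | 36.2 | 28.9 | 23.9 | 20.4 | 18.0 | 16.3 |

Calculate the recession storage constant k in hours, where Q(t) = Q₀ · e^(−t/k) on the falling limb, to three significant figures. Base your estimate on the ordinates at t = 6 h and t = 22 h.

On the falling limb, Q drops from 81.8 to 16.3 cfs between t = 6 h and t = 22 h (Δt = 16 h).
k = −Δt / ln(Q₂/Q₁) = −16 / ln(16.3/81.8) = 9.92 h.

k ≈ 9.92 h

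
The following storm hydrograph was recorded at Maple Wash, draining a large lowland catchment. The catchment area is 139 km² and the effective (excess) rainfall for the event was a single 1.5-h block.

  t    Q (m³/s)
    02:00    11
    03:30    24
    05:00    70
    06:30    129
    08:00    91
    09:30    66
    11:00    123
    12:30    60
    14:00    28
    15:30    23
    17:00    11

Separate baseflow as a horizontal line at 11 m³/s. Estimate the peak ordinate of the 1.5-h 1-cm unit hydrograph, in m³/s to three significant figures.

Direct runoff: 0.0, 13.0, 59.0, 118.0, 80.0, 55.0, 112.0, 49.0, 17.0, 12.0, 0.0 m³/s; ΣQ_DR = 515.0 m³/s, peak = 118.0 m³/s.
Runoff depth d = ΣQ_DR·Δt / A = 515.0 × 5400 / (139 km²) = 20.01 mm.
The 1-cm UH is the DRH scaled by (10 mm)/d, so U_p = 118.0 × 10/20.01 = 59.0 m³/s.

U_p ≈ 59.0 m³/s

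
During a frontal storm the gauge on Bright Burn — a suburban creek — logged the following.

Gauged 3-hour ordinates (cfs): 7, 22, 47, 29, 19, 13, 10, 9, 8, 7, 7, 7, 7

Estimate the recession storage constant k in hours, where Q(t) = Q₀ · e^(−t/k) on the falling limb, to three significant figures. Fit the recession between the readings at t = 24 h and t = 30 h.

On the falling limb, Q drops from 8 to 7 cfs between t = 24 h and t = 30 h (Δt = 6 h).
k = −Δt / ln(Q₂/Q₁) = −6 / ln(7/8) = 44.9 h.

k ≈ 44.9 h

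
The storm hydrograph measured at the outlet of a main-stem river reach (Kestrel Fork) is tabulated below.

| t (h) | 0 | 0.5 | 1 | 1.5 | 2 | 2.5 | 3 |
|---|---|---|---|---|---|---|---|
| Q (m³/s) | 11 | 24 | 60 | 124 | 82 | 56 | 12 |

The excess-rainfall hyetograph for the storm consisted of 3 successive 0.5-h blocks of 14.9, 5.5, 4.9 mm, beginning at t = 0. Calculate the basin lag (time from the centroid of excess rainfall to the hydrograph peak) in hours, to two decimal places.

t_L ≈ 0.95 h

Centroid of excess rainfall: t_c = Σ P_i·t̄_i / ΣP_i = 0.5524 h (block centres at 0.25, 0.75, 1.25 h).
Hydrograph peak occurs at t = 1.5 h, so basin lag t_L = 1.5 − 0.5524 = 0.95 h.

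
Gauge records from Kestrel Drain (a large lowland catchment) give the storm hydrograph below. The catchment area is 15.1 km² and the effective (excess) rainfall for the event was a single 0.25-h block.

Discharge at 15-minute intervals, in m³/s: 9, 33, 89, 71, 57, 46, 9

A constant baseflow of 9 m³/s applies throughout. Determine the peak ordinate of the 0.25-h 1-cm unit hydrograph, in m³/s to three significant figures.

Direct runoff: 0.0, 24.0, 80.0, 62.0, 48.0, 37.0, 0.0 m³/s; ΣQ_DR = 251.0 m³/s, peak = 80.0 m³/s.
Runoff depth d = ΣQ_DR·Δt / A = 251.0 × 900 / (15.1 km²) = 14.96 mm.
The 1-cm UH is the DRH scaled by (10 mm)/d, so U_p = 80.0 × 10/14.96 = 53.5 m³/s.

U_p ≈ 53.5 m³/s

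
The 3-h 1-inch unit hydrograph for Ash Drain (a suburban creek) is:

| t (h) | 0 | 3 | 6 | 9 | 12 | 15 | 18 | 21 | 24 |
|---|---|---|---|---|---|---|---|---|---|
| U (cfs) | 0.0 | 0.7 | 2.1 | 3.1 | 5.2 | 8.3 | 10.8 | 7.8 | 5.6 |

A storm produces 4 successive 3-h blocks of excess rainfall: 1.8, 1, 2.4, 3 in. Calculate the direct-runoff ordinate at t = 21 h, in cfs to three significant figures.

By discrete convolution, Q_j = Σ (P_i / 1 in) · U_{j−i}.
At t = 21 h (j=7): Q = (1.8/1)·7.8 + (1/1)·10.8 + (2.4/1)·8.3 + (3/1)·5.2 = 60.4 cfs.

Q ≈ 60.4 cfs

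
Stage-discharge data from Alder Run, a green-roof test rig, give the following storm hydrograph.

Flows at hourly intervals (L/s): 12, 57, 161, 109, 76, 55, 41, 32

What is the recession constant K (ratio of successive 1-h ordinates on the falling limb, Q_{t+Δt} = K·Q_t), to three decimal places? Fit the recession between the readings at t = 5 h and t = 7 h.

Using the recession-limb readings at t = 5 h and t = 7 h: Q falls from 55 to 32 L/s over 2 intervals.
K = (Q₂/Q₁)^(1/2) = (32/55)^(1/2) = 0.763.

K ≈ 0.763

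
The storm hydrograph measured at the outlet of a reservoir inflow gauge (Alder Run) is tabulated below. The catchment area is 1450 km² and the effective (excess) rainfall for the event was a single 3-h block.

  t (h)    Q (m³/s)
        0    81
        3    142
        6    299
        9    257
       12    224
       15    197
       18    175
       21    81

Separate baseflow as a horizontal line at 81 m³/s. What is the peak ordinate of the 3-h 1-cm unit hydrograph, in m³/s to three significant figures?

U_p ≈ 362 m³/s

Direct runoff: 0.0, 61.0, 218.0, 176.0, 143.0, 116.0, 94.0, 0.0 m³/s; ΣQ_DR = 808.0 m³/s, peak = 218.0 m³/s.
Runoff depth d = ΣQ_DR·Δt / A = 808.0 × 10800 / (1450 km²) = 6.018 mm.
The 1-cm UH is the DRH scaled by (10 mm)/d, so U_p = 218.0 × 10/6.018 = 362 m³/s.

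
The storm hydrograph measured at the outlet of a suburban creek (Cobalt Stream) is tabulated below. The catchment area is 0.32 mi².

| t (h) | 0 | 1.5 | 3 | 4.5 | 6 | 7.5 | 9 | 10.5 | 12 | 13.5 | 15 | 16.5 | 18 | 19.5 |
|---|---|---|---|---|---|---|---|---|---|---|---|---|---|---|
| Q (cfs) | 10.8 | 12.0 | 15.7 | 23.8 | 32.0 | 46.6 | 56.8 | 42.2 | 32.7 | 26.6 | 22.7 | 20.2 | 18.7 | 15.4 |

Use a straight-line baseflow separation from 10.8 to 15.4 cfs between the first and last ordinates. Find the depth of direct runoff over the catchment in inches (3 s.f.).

d ≈ 1.40 in

Direct runoff: 0.00, 0.85, 4.19, 11.94, 19.78, 34.03, 43.88, 28.92, 19.07, 12.62, 8.36, 5.51, 3.65, 0.00 cfs; ΣQ_DR = 192.8 cfs.
V = ΣQ_DR · Δt = 192.8 × 5400 s = 1.041 × 10^6 ft³.
Over A = 0.32 mi², depth = V / A = 1.40 in.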